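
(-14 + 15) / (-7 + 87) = 1 / 80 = 0.01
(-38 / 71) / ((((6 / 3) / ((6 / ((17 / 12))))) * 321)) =-456 / 129149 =-0.00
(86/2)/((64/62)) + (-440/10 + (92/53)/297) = -1177631/503712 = -2.34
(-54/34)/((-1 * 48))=9/272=0.03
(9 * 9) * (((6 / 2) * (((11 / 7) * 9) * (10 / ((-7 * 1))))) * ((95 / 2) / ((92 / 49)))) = -11427075 / 92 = -124207.34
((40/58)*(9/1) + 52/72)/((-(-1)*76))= 3617/39672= 0.09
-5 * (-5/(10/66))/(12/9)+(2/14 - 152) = -787/28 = -28.11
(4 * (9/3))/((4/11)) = 33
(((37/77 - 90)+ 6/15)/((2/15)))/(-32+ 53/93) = 9572769/450142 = 21.27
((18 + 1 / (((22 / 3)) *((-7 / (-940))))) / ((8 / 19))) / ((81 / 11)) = 4427 / 378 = 11.71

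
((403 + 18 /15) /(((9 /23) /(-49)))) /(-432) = 2277667 /19440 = 117.16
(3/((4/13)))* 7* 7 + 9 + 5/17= 33119/68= 487.04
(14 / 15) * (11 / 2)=77 / 15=5.13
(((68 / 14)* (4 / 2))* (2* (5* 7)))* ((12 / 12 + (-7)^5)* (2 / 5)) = -4571232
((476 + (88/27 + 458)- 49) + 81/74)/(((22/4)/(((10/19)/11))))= 1615390/208791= 7.74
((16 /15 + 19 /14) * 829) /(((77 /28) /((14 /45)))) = 1687844 /7425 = 227.32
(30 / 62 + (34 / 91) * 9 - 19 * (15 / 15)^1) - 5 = -56853 / 2821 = -20.15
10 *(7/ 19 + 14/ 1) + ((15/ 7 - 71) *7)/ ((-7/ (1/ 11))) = 149.94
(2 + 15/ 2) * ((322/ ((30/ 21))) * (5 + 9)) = 149891/ 5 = 29978.20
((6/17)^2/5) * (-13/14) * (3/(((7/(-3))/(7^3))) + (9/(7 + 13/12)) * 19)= 9.71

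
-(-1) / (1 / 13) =13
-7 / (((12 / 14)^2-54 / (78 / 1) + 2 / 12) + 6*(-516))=26754 / 11832113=0.00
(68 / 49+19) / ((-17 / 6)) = -7.20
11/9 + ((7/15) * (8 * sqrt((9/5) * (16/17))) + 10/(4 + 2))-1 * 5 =-19/9 + 224 * sqrt(85)/425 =2.75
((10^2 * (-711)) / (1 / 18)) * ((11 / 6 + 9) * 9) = -124780500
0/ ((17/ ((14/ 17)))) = 0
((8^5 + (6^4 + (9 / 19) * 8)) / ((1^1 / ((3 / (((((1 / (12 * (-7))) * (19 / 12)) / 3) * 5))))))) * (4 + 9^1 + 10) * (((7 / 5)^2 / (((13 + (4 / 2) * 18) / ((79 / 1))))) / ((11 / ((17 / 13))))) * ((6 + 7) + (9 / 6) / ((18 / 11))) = -2524292465948064 / 6452875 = -391188805.91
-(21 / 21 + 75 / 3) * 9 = -234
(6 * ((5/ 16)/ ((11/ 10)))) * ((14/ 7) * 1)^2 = 75/ 11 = 6.82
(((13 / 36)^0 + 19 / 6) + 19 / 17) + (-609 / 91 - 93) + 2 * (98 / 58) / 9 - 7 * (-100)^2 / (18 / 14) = -2097222593 / 38454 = -54538.48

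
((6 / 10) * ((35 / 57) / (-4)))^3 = -343 / 438976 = -0.00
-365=-365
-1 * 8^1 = -8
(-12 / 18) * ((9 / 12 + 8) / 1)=-35 / 6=-5.83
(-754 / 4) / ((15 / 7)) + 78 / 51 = -44083 / 510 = -86.44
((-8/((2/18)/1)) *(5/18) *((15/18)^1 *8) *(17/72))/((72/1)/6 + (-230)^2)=-425/714312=-0.00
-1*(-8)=8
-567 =-567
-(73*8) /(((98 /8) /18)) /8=-5256 /49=-107.27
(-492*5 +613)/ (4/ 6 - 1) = 5541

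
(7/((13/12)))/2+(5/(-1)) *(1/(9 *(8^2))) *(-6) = 4097/1248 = 3.28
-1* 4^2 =-16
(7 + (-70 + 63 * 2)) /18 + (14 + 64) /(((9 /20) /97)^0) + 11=185 /2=92.50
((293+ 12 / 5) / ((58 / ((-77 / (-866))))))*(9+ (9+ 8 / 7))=8.67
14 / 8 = 7 / 4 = 1.75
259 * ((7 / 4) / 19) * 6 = 5439 / 38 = 143.13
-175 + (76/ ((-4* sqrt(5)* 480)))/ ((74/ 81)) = -175 - 513* sqrt(5)/ 59200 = -175.02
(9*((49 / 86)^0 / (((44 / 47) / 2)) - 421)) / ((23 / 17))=-1409895 / 506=-2786.35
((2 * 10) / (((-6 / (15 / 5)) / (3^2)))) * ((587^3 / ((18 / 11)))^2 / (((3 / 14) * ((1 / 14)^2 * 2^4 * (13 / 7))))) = -59425951229498388133445 / 1404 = -42326176089386316334.36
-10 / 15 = -2 / 3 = -0.67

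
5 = 5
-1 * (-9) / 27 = 1 / 3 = 0.33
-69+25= -44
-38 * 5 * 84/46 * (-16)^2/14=-145920/23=-6344.35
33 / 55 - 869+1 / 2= -8679 / 10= -867.90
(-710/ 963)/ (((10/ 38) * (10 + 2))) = -1349/ 5778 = -0.23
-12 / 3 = -4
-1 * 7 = -7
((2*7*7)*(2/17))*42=8232/17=484.24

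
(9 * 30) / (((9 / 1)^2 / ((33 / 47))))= 2.34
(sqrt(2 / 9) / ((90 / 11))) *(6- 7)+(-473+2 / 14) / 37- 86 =-25584 / 259- 11 *sqrt(2) / 270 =-98.84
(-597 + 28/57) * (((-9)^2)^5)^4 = -1675216002972391912890048410075746167243867/19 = -88169263314336416467897280000000000000000.00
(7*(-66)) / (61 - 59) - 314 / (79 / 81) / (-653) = -11891163 / 51587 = -230.51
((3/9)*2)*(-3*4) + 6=-2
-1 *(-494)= 494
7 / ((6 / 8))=28 / 3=9.33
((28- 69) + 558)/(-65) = -517/65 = -7.95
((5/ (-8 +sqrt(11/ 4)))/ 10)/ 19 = -16/ 4655 - sqrt(11)/ 4655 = -0.00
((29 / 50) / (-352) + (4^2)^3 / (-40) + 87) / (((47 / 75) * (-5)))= 813207 / 165440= 4.92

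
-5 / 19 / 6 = -5 / 114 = -0.04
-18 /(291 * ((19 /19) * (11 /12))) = -72 /1067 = -0.07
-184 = -184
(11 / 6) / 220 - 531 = -63719 / 120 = -530.99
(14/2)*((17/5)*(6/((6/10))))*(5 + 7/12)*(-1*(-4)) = 15946/3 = 5315.33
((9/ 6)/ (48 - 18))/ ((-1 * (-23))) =1/ 460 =0.00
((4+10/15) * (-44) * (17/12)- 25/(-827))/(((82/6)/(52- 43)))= -6494583/33907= -191.54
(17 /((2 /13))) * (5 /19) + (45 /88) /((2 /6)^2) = 56315 /1672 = 33.68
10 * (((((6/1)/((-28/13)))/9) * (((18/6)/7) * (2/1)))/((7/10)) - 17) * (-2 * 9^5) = 7039821780/343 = 20524261.75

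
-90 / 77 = -1.17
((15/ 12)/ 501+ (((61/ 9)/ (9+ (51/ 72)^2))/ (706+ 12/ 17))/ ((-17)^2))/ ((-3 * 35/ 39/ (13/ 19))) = -0.00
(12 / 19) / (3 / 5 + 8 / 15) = 180 / 323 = 0.56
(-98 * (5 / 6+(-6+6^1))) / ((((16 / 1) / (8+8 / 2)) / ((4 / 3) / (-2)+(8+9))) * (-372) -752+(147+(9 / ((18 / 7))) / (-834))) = 6674780 / 51930187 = 0.13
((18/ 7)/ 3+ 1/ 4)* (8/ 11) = 62/ 77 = 0.81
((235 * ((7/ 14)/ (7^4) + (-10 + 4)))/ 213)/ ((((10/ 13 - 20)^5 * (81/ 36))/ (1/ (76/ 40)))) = 502774163281/ 854019755859375000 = 0.00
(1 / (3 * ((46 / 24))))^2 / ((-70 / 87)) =-696 / 18515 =-0.04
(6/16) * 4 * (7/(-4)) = -21/8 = -2.62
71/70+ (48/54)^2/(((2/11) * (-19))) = 84629/107730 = 0.79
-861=-861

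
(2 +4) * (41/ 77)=246/ 77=3.19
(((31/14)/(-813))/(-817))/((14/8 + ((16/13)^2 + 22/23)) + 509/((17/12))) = 4096898/446742168675915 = 0.00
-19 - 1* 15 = -34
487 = 487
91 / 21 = 13 / 3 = 4.33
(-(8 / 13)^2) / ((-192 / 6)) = 2 / 169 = 0.01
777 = 777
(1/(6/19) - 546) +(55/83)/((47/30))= -12695657/23406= -542.41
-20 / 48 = -5 / 12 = -0.42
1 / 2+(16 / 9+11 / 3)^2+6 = 5855 / 162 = 36.14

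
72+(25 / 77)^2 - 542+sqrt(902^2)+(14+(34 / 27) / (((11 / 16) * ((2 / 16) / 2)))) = 76105349 / 160083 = 475.41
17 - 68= -51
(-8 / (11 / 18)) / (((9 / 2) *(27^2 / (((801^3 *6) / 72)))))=-5639752 / 33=-170901.58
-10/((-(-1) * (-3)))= 10/3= 3.33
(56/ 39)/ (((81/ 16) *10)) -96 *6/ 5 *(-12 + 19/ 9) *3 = 10796288/ 3159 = 3417.63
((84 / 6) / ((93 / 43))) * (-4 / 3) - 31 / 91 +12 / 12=-202388 / 25389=-7.97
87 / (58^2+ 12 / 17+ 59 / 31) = 15283 / 591401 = 0.03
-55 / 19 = -2.89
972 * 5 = 4860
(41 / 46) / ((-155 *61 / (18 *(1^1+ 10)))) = -4059 / 217465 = -0.02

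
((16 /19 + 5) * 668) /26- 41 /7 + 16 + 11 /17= 4728954 /29393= 160.89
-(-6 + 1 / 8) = 47 / 8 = 5.88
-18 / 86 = -9 / 43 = -0.21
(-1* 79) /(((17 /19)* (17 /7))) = -10507 /289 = -36.36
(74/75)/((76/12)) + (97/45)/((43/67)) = 646043/183825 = 3.51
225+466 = 691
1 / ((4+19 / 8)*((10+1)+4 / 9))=24 / 1751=0.01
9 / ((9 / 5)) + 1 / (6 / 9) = 13 / 2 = 6.50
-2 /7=-0.29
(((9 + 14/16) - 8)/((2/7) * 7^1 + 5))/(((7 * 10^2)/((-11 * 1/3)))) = -11/7840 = -0.00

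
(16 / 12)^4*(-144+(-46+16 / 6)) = -143872 / 243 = -592.07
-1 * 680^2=-462400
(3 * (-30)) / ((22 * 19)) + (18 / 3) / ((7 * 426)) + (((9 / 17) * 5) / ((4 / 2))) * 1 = 3920981 / 3531682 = 1.11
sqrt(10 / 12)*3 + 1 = 1 + sqrt(30) / 2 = 3.74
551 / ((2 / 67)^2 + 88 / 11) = 68.87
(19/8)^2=361/64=5.64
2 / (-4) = -1 / 2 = -0.50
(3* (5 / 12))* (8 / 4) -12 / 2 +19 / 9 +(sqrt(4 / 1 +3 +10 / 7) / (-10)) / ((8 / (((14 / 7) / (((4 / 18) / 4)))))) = -25 / 18 -9* sqrt(413) / 140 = -2.70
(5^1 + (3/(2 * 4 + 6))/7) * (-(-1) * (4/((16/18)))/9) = 2.52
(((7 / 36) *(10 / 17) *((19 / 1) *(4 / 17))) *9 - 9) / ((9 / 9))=-1271 / 289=-4.40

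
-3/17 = -0.18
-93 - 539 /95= -9374 /95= -98.67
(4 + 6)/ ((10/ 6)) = 6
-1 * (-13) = 13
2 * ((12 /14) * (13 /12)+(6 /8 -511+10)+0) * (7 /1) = -13981 /2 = -6990.50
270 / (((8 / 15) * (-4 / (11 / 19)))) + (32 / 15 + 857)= 3583523 / 4560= 785.86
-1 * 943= -943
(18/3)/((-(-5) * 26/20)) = 12/13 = 0.92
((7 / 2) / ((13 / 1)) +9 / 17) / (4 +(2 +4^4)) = 353 / 115804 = 0.00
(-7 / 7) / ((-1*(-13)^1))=-0.08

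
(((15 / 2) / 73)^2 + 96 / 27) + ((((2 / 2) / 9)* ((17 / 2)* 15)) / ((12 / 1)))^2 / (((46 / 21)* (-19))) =28431401249 / 8048239488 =3.53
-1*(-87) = 87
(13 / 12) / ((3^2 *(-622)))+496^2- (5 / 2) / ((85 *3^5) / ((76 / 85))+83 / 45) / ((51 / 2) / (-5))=22198198309375070633 / 90230709892536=246016.00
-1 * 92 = -92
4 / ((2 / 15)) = 30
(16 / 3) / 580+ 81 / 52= 35443 / 22620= 1.57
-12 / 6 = -2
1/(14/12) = 6/7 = 0.86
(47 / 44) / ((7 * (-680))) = -47 / 209440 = -0.00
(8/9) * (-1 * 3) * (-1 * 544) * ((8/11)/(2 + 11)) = 34816/429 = 81.16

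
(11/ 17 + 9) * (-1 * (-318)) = 52152/ 17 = 3067.76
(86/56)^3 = 3.62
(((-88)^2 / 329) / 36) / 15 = 1936 / 44415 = 0.04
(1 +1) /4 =1 /2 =0.50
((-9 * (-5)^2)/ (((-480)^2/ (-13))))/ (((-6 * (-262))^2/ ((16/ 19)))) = 13/ 3004959744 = 0.00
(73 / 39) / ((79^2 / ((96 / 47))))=2336 / 3813251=0.00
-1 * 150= -150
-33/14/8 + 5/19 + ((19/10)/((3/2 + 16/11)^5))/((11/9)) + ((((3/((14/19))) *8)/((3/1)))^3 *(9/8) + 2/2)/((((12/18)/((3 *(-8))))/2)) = -62753478234612190303/604929120250000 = -103736.91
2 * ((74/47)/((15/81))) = 3996/235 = 17.00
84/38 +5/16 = 2.52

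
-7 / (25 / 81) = -567 / 25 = -22.68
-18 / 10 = -9 / 5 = -1.80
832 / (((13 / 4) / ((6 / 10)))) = 768 / 5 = 153.60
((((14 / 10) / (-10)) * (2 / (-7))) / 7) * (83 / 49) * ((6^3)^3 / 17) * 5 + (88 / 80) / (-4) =6691526003 / 233240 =28689.44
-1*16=-16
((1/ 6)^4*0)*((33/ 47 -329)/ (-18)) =0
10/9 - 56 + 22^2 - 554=-1124/9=-124.89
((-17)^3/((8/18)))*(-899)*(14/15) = 92752527/10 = 9275252.70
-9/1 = -9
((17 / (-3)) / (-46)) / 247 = 0.00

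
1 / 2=0.50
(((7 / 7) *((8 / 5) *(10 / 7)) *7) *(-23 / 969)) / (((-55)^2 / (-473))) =15824 / 266475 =0.06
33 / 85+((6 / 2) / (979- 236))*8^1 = 26559 / 63155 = 0.42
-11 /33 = -1 /3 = -0.33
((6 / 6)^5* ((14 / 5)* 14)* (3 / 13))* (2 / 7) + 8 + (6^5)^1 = 506128 / 65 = 7786.58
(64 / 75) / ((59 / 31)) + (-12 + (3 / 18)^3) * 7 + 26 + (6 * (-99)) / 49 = -1087204123 / 15611400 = -69.64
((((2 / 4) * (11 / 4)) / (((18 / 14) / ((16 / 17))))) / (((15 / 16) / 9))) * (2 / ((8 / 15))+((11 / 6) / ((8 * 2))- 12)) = -60137 / 765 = -78.61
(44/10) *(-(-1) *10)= 44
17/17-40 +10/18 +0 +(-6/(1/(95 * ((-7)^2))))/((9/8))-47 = -224209/9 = -24912.11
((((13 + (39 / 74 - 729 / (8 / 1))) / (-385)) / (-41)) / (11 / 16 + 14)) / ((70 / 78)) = -1791582 / 4803770125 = -0.00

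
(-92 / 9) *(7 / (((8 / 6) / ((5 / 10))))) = -161 / 6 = -26.83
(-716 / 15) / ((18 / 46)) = -16468 / 135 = -121.99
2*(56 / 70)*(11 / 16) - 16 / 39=269 / 390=0.69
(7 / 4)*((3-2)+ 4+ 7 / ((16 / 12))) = 17.94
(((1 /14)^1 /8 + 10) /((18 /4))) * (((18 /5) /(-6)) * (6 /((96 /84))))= -1121 /160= -7.01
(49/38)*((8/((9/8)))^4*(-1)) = -411041792/124659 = -3297.33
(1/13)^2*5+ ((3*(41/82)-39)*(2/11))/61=-9320/113399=-0.08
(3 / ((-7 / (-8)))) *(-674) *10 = -161760 / 7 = -23108.57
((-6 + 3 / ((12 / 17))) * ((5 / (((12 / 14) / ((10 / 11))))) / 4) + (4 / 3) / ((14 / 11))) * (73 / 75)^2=-25062287 / 20790000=-1.21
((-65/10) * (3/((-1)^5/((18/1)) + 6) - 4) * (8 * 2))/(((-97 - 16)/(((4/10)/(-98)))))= 38896/2962295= 0.01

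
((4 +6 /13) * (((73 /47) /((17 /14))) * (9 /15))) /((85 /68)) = 711312 /259675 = 2.74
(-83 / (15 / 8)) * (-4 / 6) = 1328 / 45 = 29.51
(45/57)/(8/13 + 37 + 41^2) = 195/424498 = 0.00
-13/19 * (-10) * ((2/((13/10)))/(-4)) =-50/19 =-2.63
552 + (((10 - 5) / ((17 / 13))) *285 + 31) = 28436 / 17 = 1672.71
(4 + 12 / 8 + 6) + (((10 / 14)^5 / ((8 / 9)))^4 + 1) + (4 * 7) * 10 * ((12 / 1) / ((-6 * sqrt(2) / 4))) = 4085989740156728591825 / 326829122755018756096 - 1120 * sqrt(2) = -1571.42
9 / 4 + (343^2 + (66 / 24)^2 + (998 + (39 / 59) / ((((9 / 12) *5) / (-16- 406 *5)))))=558357883 / 4720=118296.16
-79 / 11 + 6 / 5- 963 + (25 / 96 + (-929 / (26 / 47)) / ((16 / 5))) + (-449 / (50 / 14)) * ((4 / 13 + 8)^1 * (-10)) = 153597679 / 17160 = 8950.91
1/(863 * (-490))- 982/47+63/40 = -19.32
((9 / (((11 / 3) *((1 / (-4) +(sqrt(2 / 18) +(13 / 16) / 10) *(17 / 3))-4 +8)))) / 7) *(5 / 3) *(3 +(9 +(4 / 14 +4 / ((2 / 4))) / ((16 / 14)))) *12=194400 / 8783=22.13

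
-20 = -20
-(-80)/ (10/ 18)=144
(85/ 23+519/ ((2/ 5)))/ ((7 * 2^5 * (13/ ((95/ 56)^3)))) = 51318180625/ 23524114432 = 2.18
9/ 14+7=107/ 14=7.64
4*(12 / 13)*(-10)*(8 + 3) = -5280 / 13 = -406.15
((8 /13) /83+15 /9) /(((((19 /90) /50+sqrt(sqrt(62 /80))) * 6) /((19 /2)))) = 2.81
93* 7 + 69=720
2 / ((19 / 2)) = 4 / 19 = 0.21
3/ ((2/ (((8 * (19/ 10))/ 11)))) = 114/ 55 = 2.07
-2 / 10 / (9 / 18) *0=0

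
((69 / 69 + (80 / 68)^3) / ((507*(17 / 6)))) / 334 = 12913 / 2357213183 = 0.00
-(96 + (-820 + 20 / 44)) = 7959 / 11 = 723.55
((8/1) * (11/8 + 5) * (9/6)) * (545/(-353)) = -83385/706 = -118.11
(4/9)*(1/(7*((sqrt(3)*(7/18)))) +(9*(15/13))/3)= 8*sqrt(3)/147 +20/13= 1.63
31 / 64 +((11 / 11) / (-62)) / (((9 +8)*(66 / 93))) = 5781 / 11968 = 0.48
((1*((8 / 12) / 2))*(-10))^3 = -1000 / 27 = -37.04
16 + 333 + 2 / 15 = 5237 / 15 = 349.13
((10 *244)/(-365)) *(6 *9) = -26352/73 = -360.99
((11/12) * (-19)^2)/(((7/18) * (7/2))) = 11913/49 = 243.12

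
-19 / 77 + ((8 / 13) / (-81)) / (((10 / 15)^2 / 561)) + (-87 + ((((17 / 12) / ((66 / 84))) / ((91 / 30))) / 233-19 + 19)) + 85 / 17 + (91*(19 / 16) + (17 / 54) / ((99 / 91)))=14978622059 / 906809904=16.52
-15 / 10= -3 / 2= -1.50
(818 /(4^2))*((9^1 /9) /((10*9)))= 409 /720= 0.57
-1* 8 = -8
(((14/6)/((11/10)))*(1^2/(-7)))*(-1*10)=100/33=3.03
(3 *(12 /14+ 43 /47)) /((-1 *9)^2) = 583 /8883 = 0.07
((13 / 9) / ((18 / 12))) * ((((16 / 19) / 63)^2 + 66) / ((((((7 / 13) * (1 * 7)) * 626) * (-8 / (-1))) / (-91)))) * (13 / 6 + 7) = -5713420158875 / 2034256368312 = -2.81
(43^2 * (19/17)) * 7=245917/17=14465.71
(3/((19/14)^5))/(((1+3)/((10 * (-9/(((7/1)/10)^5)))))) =-216000000/2476099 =-87.23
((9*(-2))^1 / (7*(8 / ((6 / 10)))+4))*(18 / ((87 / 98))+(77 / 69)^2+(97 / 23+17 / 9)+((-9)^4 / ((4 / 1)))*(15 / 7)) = -41084599653 / 62714008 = -655.11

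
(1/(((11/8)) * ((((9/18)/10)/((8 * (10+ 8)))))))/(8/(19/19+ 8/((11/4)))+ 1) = 990720/1441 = 687.52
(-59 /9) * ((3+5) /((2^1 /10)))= -2360 /9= -262.22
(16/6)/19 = 0.14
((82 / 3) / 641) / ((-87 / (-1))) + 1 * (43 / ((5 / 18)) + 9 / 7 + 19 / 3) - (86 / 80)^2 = 302171675317 / 1873771200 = 161.26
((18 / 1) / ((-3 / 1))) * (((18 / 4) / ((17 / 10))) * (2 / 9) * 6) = -360 / 17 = -21.18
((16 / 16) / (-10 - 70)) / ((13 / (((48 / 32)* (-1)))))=0.00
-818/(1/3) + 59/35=-85831/35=-2452.31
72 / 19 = 3.79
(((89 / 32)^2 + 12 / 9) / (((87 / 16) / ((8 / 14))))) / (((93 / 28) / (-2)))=-27859 / 48546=-0.57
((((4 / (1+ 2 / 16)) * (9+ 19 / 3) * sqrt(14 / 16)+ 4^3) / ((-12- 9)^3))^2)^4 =42752018826441471945605120 * sqrt(14) / 565990866204262677813673454262807489357843+ 4319012220873943890175983616 / 15281753387515092300969183265095802212661761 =0.00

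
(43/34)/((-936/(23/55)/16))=-989/109395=-0.01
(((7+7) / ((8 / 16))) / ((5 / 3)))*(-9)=-756 / 5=-151.20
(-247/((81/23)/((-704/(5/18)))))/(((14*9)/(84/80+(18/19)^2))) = 246648688/89775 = 2747.41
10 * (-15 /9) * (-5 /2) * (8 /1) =1000 /3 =333.33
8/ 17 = 0.47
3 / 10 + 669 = 6693 / 10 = 669.30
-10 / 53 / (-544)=5 / 14416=0.00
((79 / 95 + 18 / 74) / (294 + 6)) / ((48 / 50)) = 1889 / 506160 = 0.00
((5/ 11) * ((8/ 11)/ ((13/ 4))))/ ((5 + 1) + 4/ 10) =25/ 1573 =0.02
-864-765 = -1629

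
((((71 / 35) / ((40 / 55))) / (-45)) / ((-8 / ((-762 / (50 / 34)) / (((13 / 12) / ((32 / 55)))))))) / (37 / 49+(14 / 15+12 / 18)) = -4292092 / 4688125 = -0.92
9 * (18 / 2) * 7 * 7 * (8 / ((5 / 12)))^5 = 32362142367744 / 3125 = 10355885557.68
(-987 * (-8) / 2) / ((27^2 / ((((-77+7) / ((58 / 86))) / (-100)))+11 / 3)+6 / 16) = 28520352 / 5103037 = 5.59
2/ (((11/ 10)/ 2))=3.64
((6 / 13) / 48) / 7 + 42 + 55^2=2232777 / 728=3067.00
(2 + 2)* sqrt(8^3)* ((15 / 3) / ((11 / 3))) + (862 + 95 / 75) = 960* sqrt(2) / 11 + 12949 / 15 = 986.69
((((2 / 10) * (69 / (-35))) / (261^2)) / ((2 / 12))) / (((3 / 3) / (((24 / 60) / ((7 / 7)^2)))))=-92 / 6622875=-0.00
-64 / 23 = -2.78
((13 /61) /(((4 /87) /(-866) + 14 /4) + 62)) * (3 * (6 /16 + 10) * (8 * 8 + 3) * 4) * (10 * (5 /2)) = 204251220225 /301028717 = 678.51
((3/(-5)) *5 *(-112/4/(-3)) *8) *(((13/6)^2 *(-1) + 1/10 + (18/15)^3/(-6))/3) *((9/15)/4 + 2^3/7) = 7953502/16875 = 471.32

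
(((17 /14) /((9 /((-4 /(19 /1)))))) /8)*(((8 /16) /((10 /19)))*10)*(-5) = 85 /504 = 0.17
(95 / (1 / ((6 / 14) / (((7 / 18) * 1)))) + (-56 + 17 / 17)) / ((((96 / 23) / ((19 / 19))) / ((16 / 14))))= 56005 / 4116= 13.61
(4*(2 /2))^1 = 4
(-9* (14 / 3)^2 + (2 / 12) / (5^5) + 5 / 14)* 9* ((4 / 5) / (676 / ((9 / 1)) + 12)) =-346654593 / 21437500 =-16.17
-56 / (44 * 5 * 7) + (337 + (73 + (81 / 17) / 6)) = 768117 / 1870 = 410.76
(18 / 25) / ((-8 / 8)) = -18 / 25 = -0.72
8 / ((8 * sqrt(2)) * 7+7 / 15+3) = -390 / 88031+6300 * sqrt(2) / 88031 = 0.10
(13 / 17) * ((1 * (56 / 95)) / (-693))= -104 / 159885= -0.00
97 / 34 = 2.85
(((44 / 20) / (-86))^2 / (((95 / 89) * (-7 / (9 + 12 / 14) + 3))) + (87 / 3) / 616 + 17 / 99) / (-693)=-210663616699 / 666429290950500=-0.00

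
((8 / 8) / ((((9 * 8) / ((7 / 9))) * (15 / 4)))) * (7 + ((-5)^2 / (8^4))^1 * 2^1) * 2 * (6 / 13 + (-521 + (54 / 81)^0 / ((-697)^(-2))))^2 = 66683457139140625 / 7008768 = 9514290833.87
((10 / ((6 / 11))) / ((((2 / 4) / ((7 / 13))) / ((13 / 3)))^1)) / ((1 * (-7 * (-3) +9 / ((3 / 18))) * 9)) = 154 / 1215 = 0.13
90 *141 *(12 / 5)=30456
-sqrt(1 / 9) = -1 / 3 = -0.33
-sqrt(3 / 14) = -sqrt(42) / 14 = -0.46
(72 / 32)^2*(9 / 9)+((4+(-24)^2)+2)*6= 55953 / 16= 3497.06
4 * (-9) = -36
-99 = -99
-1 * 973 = -973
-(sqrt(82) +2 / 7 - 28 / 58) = 40 / 203 - sqrt(82) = -8.86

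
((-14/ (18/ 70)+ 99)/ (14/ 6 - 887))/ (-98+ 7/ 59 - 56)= 23659/ 72286998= 0.00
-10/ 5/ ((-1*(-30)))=-1/ 15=-0.07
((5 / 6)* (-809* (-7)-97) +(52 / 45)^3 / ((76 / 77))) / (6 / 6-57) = -8033401079 / 96957000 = -82.86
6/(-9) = -2/3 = -0.67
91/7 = 13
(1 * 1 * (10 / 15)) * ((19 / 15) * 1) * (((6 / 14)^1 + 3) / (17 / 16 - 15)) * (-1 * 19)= 92416 / 23415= 3.95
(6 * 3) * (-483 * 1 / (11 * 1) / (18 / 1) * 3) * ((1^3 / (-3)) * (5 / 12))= 805 / 44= 18.30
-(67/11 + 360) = -4027/11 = -366.09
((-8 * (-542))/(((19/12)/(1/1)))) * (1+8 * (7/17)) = 3798336/323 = 11759.55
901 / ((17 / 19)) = 1007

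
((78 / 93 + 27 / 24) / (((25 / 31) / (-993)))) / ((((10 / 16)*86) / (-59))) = 28531869 / 10750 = 2654.13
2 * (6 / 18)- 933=-2797 / 3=-932.33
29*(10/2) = 145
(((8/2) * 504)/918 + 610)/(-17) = -31222/867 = -36.01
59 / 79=0.75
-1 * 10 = -10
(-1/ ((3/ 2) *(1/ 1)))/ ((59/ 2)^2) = -8/ 10443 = -0.00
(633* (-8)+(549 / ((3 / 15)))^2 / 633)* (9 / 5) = 12311.41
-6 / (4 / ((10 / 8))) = -15 / 8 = -1.88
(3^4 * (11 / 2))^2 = 793881 / 4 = 198470.25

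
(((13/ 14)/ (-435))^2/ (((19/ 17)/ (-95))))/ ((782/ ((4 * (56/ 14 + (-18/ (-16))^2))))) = -56953/ 5459368320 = -0.00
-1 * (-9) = 9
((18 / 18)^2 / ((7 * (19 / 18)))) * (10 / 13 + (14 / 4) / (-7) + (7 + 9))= 2.20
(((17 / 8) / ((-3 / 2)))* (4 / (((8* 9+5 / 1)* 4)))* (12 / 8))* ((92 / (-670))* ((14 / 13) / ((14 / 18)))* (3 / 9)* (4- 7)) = -3519 / 670670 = -0.01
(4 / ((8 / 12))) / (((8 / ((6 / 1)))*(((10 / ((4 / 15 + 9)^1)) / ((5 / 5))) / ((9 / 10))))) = 3753 / 1000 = 3.75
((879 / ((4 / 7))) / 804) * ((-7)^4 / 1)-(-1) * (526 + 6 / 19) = 104284569 / 20368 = 5120.02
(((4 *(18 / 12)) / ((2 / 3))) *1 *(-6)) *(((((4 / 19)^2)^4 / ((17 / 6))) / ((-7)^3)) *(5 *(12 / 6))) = 212336640 / 99031156092071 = 0.00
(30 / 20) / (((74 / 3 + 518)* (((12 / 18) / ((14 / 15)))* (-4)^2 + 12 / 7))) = 63 / 299552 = 0.00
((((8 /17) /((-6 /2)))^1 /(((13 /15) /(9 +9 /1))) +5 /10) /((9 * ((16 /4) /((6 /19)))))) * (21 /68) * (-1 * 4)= 8533 /285532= 0.03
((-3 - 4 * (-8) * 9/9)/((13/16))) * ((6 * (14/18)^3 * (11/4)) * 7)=6127352/3159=1939.65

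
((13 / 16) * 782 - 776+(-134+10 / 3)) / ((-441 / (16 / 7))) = 13022 / 9261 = 1.41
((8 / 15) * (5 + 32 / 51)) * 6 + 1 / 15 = 4609 / 255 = 18.07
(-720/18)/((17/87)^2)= -302760/289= -1047.61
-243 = -243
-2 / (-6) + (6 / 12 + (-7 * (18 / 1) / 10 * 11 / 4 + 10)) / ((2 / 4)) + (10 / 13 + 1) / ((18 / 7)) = -27658 / 585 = -47.28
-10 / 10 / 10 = -1 / 10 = -0.10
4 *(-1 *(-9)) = 36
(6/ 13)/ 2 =3/ 13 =0.23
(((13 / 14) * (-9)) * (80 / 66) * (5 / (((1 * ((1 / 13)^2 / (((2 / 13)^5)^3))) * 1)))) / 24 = -409600 / 1793952554431037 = -0.00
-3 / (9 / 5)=-5 / 3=-1.67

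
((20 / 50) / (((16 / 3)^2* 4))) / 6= 3 / 5120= 0.00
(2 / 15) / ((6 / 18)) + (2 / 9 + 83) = 3763 / 45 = 83.62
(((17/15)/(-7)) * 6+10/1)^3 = 31554496/42875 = 735.96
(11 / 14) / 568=11 / 7952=0.00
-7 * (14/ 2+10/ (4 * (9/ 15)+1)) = -1183/ 17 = -69.59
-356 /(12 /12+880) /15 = -356 /13215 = -0.03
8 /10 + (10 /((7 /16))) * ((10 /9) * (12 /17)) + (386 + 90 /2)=802763 /1785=449.73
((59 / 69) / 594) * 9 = 59 / 4554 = 0.01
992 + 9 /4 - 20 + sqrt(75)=982.91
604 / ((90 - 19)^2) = 604 / 5041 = 0.12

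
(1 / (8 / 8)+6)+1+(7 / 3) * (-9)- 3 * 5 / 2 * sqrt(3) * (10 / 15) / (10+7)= -13- 5 * sqrt(3) / 17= -13.51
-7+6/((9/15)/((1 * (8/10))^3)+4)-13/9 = -7.28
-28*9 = -252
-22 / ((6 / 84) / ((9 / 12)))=-231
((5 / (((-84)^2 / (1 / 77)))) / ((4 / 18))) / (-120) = -1 / 2897664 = -0.00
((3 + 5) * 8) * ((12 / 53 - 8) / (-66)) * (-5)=-65920 / 1749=-37.69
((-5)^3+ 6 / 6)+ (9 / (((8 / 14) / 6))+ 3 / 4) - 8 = -147 / 4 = -36.75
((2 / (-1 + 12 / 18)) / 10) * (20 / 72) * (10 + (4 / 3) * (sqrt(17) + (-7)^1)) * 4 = -8 * sqrt(17) / 9 - 4 / 9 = -4.11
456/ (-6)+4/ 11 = -832/ 11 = -75.64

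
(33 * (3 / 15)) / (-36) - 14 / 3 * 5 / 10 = -151 / 60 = -2.52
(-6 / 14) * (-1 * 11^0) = 3 / 7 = 0.43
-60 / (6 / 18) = -180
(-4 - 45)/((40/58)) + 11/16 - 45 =-9229/80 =-115.36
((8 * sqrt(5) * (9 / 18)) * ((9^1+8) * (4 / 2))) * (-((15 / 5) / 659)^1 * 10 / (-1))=13.84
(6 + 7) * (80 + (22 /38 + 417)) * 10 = 1229020 /19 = 64685.26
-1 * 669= -669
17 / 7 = 2.43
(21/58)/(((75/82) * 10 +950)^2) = 0.00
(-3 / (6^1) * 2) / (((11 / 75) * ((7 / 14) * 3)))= -50 / 11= -4.55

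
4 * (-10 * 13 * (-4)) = 2080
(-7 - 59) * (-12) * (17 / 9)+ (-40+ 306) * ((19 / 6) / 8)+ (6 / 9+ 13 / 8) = 19243 / 12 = 1603.58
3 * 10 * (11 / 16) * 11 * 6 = 1361.25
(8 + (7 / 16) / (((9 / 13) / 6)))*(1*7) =1981 / 24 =82.54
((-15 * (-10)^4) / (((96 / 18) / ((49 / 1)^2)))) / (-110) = 13505625 / 22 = 613892.05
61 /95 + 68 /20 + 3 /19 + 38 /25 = 143 /25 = 5.72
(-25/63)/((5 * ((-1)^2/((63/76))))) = -5/76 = -0.07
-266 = -266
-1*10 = -10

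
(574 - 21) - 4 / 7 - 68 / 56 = 7717 / 14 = 551.21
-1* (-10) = 10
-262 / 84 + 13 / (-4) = -535 / 84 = -6.37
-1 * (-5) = 5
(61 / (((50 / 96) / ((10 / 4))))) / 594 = 244 / 495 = 0.49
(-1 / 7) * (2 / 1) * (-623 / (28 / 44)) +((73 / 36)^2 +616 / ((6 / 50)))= 49144471 / 9072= 5417.16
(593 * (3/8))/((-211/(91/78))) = -4151/3376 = -1.23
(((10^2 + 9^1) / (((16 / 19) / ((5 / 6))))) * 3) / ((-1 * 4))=-10355 / 128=-80.90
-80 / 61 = -1.31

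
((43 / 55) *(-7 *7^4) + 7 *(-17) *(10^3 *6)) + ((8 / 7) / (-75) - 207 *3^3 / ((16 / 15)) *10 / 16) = -539922648329 / 739200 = -730414.84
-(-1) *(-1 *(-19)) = 19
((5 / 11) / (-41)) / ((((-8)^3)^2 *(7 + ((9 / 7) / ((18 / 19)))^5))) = -84035 / 23057457291264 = -0.00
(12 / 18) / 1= 2 / 3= 0.67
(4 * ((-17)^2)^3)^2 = 9321955795676176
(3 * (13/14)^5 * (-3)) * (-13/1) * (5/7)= 217206405/3764768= 57.69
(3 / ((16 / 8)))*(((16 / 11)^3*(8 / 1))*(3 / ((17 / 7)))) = 45.62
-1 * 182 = -182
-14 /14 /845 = -1 /845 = -0.00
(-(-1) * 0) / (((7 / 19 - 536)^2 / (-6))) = 0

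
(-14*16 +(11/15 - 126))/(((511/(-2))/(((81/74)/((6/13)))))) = 612963/189070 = 3.24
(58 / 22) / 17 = 29 / 187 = 0.16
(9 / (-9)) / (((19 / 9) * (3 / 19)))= -3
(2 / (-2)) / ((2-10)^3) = 1 / 512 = 0.00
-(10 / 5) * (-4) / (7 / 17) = 136 / 7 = 19.43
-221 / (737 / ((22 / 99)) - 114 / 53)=-23426 / 351321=-0.07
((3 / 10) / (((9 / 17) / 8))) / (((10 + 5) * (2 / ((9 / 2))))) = 17 / 25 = 0.68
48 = 48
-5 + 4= -1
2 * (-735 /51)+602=9744 /17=573.18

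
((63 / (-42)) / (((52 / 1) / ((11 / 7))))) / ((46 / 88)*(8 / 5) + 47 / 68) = -30855 / 1039766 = -0.03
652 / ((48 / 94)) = 1276.83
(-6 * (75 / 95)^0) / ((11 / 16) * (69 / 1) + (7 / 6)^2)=-864 / 7027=-0.12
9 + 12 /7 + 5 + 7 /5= 599 /35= 17.11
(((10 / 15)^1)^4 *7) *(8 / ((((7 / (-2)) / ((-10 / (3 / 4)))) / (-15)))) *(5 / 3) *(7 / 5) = -358400 / 243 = -1474.90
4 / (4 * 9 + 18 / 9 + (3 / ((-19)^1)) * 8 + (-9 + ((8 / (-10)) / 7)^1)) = 2660 / 18369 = 0.14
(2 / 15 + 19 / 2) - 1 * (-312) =321.63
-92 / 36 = -23 / 9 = -2.56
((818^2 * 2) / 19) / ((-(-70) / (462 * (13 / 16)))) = 71763549 / 190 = 377702.89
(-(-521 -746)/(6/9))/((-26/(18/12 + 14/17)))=-300279/1768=-169.84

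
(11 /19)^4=14641 /130321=0.11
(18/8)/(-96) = -3/128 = -0.02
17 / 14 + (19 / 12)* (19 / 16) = 4159 / 1344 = 3.09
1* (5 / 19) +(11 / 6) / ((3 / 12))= 433 / 57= 7.60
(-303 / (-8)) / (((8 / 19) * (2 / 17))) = 97869 / 128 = 764.60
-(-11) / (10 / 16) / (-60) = -0.29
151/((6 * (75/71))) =23.82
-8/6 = -4/3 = -1.33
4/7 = 0.57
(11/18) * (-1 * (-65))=715/18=39.72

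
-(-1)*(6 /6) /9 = 1 /9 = 0.11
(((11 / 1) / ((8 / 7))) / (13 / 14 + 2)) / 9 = 539 / 1476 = 0.37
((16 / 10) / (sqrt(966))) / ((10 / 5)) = 2 * sqrt(966) / 2415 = 0.03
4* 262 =1048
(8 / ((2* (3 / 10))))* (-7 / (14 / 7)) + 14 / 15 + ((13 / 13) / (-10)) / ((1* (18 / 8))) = -412 / 9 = -45.78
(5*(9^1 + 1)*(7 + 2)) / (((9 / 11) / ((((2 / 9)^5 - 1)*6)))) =-64918700 / 19683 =-3298.21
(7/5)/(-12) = -7/60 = -0.12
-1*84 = -84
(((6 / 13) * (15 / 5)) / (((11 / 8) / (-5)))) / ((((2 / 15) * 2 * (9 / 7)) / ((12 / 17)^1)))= -25200 / 2431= -10.37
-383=-383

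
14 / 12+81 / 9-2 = 49 / 6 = 8.17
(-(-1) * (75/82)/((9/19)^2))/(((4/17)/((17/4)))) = 2608225/35424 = 73.63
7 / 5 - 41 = -198 / 5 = -39.60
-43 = -43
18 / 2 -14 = -5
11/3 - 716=-2137/3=-712.33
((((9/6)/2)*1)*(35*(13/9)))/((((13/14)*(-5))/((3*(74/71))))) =-1813/71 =-25.54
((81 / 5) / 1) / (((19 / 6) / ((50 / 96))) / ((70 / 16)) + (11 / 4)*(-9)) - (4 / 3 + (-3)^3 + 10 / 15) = 1987325 / 81761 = 24.31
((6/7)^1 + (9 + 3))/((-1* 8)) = -45/28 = -1.61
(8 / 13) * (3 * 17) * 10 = 4080 / 13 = 313.85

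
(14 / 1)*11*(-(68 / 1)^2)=-712096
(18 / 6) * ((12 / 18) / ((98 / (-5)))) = -5 / 49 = -0.10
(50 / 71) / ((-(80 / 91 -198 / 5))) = 0.02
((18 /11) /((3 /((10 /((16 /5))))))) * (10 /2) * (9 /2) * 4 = 3375 /22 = 153.41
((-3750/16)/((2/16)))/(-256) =1875/256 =7.32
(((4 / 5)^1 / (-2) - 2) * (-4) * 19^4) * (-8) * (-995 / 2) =4979304768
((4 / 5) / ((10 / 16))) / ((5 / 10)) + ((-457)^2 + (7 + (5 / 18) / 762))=71617600349 / 342900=208858.56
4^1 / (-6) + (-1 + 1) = -2 / 3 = -0.67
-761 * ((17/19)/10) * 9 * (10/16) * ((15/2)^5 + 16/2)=-88446116223/9728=-9091911.62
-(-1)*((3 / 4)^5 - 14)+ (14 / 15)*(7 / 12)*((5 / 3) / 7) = -376927 / 27648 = -13.63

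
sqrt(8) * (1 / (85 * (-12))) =-sqrt(2) / 510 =-0.00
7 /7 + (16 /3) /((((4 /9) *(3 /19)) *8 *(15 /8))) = 6.07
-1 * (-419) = 419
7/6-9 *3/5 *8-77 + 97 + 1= -21.03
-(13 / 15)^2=-169 / 225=-0.75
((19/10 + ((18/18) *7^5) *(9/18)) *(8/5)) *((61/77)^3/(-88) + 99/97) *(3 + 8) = 166229323293153/1107092525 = 150149.44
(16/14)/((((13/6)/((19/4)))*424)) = 57/9646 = 0.01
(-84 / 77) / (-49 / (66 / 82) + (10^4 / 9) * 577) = -108 / 63463973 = -0.00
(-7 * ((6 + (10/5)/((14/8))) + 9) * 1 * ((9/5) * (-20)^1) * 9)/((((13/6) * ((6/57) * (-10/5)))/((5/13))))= -5217210/169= -30871.07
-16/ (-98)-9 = -433/ 49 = -8.84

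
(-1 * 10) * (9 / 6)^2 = -45 / 2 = -22.50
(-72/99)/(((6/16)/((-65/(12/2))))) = 2080/99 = 21.01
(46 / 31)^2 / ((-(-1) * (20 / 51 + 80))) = 26979 / 985025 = 0.03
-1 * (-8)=8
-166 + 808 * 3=2258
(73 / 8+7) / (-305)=-129 / 2440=-0.05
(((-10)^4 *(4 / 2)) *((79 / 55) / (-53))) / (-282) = 158000 / 82203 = 1.92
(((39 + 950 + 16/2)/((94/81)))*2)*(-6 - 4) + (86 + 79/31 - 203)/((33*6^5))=-17182.34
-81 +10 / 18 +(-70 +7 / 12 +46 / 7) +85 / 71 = -142.09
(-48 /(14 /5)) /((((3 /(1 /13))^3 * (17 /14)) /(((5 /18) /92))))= -50 /69581187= -0.00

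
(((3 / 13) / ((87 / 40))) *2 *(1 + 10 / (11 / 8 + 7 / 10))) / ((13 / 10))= 386400 / 406783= 0.95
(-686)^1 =-686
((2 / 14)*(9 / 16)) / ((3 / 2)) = 0.05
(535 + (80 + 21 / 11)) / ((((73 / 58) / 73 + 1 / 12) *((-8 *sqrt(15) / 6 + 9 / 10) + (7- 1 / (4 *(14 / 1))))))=21159290880 *sqrt(15) / 91746017 + 125085415104 / 91746017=2256.61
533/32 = 16.66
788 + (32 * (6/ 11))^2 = 132212/ 121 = 1092.66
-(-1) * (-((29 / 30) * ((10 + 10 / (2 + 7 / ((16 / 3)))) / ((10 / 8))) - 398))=102802 / 265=387.93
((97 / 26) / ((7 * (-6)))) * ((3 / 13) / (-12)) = 97 / 56784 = 0.00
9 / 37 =0.24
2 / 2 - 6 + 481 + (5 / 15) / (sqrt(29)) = 476.06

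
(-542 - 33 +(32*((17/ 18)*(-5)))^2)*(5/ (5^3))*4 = 288484/ 81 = 3561.53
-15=-15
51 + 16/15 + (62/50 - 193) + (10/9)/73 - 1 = -2310638/16425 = -140.68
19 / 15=1.27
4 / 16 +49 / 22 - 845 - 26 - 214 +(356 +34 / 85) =-159747 / 220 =-726.12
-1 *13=-13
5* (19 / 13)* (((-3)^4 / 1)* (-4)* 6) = -184680 / 13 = -14206.15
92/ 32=23/ 8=2.88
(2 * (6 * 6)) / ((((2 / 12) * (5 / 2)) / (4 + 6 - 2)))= 6912 / 5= 1382.40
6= 6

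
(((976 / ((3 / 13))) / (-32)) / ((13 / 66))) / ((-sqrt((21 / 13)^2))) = 8723 / 21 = 415.38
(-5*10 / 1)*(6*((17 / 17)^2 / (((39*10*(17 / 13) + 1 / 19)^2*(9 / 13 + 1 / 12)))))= -16894800 / 11363773201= -0.00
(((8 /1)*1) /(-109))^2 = 64 /11881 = 0.01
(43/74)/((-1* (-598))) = 43/44252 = 0.00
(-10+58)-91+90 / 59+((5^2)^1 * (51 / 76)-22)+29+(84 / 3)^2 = 3436097 / 4484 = 766.30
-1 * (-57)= 57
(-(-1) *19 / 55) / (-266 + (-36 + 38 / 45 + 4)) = -171 / 147092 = -0.00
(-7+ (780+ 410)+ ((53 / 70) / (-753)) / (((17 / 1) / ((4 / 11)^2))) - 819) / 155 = 19733253116 / 8402896425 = 2.35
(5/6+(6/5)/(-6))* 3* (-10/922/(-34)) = 19/31348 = 0.00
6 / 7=0.86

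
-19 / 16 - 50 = -819 / 16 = -51.19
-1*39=-39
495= 495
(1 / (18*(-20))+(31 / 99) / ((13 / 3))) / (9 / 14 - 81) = -25039 / 28957500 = -0.00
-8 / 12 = -2 / 3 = -0.67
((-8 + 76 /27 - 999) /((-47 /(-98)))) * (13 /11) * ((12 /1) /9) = -138167848 /41877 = -3299.37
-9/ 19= -0.47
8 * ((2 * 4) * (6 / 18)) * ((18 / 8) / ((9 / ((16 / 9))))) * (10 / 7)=2560 / 189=13.54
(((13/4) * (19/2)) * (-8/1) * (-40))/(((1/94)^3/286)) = 2346964597120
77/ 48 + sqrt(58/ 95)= sqrt(5510)/ 95 + 77/ 48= 2.39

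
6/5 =1.20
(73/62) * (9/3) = 219/62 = 3.53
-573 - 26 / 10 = -2878 / 5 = -575.60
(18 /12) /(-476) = -3 /952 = -0.00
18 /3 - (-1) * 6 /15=32 /5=6.40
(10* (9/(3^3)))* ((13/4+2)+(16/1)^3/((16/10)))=51305/6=8550.83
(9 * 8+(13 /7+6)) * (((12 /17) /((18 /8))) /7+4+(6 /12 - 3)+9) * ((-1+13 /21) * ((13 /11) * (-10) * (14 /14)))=2188529720 /577269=3791.18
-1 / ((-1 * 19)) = 1 / 19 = 0.05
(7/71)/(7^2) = 1/497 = 0.00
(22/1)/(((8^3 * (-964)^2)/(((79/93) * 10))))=4345/11062339584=0.00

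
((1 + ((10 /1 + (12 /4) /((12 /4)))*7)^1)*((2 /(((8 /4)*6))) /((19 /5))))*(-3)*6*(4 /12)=-390 /19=-20.53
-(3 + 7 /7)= -4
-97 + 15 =-82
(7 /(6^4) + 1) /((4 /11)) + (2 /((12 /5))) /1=18653 /5184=3.60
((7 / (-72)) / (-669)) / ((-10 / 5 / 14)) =-0.00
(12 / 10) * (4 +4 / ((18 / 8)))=104 / 15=6.93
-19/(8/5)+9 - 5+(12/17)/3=-1039/136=-7.64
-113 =-113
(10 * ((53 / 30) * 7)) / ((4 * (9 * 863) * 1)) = 371 / 93204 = 0.00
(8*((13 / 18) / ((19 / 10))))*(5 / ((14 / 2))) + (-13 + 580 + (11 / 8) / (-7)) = 568.98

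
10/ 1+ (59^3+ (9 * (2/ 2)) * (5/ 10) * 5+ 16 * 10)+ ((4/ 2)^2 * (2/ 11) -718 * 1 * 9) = 4380425/ 22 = 199110.23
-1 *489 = -489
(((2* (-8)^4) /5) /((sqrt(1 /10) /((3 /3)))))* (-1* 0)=0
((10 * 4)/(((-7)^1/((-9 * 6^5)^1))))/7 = 57129.80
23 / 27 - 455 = -454.15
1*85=85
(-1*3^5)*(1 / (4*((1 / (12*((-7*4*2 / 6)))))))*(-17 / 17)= -6804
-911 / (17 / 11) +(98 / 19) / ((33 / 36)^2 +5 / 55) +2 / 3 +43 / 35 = -5823229486 / 10004925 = -582.04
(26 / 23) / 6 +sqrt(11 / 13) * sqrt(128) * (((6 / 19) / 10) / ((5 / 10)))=13 / 69 +48 * sqrt(286) / 1235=0.85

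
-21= -21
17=17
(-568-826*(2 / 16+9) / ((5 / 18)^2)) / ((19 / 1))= -2456269 / 475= -5171.09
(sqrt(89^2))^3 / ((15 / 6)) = 1409938 / 5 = 281987.60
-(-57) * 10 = 570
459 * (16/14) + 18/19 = 69894/133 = 525.52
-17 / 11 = -1.55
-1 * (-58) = 58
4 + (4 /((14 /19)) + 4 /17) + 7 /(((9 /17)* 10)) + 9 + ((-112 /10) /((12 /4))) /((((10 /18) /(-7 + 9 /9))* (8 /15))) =1023727 /10710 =95.59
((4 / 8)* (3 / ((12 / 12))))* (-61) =-91.50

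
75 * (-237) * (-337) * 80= 479214000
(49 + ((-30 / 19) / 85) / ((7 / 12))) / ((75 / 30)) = 221434 / 11305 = 19.59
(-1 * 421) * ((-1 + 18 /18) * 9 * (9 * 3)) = 0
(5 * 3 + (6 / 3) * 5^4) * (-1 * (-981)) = 1240965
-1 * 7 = -7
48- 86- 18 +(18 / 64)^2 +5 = -52143 / 1024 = -50.92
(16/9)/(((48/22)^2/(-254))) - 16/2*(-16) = 5369/162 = 33.14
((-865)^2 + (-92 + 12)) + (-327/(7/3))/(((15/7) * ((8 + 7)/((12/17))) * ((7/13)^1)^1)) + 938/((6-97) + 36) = 24482299971/32725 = 748122.23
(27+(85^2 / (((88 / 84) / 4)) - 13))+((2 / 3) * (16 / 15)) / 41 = 560149732 / 20295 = 27600.38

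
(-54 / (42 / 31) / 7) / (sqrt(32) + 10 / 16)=11160 / 99127 - 71424 * sqrt(2) / 99127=-0.91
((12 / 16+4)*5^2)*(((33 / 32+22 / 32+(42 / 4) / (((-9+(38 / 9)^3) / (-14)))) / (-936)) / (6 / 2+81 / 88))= 806855995 / 49921881984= 0.02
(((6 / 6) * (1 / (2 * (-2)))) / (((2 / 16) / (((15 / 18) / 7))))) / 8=-5 / 168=-0.03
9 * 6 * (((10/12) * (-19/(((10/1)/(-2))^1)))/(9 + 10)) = 9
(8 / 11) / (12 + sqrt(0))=2 / 33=0.06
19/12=1.58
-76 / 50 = -38 / 25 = -1.52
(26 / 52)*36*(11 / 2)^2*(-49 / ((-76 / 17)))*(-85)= -77106645 / 152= -507280.56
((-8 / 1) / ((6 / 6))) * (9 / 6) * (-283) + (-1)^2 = 3397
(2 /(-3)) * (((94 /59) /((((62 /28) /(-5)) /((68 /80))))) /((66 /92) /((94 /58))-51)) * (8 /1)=-0.32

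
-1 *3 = -3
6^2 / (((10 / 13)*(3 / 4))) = 312 / 5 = 62.40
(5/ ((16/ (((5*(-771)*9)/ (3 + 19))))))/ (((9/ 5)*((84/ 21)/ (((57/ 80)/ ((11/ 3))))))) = -3296025/ 247808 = -13.30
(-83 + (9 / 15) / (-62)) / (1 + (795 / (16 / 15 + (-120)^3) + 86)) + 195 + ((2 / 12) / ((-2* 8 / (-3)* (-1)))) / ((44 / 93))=193.98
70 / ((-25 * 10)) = -7 / 25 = -0.28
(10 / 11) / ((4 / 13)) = 65 / 22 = 2.95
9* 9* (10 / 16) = 405 / 8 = 50.62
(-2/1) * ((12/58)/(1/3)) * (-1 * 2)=72/29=2.48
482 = 482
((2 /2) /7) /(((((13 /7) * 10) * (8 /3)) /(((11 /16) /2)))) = 33 /33280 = 0.00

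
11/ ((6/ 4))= 22/ 3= 7.33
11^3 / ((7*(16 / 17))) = 22627 / 112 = 202.03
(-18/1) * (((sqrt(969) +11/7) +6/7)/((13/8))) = -144 * sqrt(969)/13 - 2448/91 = -371.71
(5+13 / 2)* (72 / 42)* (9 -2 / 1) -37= 101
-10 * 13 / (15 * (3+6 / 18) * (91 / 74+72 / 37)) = -962 / 1175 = -0.82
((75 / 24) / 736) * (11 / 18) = 275 / 105984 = 0.00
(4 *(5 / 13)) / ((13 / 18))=360 / 169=2.13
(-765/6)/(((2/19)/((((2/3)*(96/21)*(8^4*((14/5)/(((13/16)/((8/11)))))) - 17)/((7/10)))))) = -108321924385/2002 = -54106855.34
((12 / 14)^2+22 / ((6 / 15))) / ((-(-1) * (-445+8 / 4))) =-2731 / 21707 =-0.13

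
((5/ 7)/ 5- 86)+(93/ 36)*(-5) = -8297/ 84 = -98.77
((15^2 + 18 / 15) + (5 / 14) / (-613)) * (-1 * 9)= -2035.79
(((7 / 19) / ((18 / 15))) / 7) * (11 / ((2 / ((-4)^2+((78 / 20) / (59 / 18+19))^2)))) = 708879611 / 183313140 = 3.87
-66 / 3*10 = -220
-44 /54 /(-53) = 22 /1431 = 0.02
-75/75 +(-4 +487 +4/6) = 1448/3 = 482.67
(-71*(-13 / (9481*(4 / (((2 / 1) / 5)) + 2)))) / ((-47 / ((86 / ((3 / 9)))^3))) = -2964.34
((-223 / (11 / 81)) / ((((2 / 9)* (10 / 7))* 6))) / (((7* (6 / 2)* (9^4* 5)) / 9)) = -223 / 19800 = -0.01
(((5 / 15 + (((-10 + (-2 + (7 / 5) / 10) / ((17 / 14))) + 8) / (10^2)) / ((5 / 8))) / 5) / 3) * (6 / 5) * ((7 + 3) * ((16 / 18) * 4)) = 5647232 / 7171875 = 0.79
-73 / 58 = -1.26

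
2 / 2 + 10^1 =11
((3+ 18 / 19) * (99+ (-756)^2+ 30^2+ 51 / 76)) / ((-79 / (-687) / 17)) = 38113871382675 / 114076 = 334109465.47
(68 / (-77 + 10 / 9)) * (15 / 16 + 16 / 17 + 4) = -14391 / 2732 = -5.27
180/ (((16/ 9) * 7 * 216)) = 15/ 224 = 0.07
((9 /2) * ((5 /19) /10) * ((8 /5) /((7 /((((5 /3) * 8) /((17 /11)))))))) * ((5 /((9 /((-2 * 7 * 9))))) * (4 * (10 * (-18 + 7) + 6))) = 2196480 /323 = 6800.25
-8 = -8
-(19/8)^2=-361/64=-5.64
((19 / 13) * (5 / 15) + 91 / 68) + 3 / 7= 41843 / 18564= 2.25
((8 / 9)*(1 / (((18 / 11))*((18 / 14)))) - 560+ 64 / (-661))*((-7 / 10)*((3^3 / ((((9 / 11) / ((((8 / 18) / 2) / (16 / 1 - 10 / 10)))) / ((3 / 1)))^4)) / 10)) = 110558756415184 / 12003981713859375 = 0.01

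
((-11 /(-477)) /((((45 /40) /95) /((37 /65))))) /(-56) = -7733 /390663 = -0.02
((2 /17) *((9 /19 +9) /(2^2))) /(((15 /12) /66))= 4752 /323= 14.71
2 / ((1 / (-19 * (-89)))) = 3382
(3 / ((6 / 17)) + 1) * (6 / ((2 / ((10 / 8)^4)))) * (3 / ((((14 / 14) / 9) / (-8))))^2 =25970625 / 8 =3246328.12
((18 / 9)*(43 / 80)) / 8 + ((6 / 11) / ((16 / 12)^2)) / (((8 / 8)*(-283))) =132779 / 996160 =0.13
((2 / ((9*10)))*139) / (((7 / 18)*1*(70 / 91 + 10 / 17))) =30719 / 5250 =5.85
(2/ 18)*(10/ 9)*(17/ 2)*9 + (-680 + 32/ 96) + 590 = -722/ 9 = -80.22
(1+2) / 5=3 / 5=0.60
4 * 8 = 32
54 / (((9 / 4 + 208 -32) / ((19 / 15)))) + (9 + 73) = 293698 / 3565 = 82.38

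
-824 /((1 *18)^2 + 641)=-824 /965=-0.85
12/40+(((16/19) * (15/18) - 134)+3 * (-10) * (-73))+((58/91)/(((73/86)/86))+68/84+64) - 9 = 2748230931/1262170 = 2177.39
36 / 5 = 7.20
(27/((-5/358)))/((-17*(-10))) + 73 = 26192/425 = 61.63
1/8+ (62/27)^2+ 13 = 107297/5832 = 18.40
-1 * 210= -210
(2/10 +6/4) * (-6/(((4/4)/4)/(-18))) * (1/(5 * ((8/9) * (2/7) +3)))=231336/5125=45.14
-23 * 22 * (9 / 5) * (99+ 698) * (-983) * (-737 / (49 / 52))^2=5240183900381505504 / 12005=436500116649854.69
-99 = -99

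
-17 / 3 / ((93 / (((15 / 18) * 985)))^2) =-412345625 / 934092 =-441.44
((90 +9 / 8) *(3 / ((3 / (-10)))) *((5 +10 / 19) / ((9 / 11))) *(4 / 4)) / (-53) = 467775 / 4028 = 116.13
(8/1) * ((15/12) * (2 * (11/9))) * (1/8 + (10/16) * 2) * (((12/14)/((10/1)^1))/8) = 121/336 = 0.36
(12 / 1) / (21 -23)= -6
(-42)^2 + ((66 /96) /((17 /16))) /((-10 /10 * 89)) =2668921 /1513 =1763.99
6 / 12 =1 / 2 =0.50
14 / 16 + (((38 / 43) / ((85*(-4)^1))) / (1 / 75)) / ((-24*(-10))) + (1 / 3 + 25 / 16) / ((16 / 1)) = 0.99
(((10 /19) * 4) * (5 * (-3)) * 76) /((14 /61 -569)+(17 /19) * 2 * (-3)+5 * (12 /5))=4.27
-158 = -158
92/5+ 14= 162/5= 32.40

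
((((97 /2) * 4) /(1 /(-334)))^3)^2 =74009791454291383814155472896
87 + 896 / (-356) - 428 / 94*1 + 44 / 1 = 518399 / 4183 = 123.93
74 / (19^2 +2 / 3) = 222 / 1085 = 0.20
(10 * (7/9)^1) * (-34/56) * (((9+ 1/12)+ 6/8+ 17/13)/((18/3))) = -73865/8424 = -8.77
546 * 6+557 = 3833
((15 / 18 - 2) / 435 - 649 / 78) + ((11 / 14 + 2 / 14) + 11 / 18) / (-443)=-438053348 / 52608465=-8.33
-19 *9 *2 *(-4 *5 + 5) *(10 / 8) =12825 / 2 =6412.50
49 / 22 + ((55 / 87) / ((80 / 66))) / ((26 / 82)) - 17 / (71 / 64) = -26974615 / 2355496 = -11.45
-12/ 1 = -12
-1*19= -19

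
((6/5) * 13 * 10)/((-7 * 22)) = -78/77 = -1.01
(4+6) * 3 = 30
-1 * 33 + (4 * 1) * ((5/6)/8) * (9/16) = -2097/64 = -32.77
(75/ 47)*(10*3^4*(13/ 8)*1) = 394875/ 188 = 2100.40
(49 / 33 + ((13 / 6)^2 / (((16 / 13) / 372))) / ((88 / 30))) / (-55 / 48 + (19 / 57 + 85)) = 1024741 / 177804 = 5.76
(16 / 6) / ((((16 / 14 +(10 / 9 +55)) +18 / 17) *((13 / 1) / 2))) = 5712 / 811889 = 0.01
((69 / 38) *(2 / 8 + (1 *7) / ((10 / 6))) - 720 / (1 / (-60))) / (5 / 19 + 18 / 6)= 32838141 / 2480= 13241.19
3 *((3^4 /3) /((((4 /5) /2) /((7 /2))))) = 2835 /4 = 708.75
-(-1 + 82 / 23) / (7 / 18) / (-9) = 118 / 161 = 0.73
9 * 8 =72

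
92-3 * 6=74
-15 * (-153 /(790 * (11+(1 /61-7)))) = 27999 /38710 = 0.72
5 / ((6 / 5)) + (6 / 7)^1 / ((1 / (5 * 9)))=1795 / 42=42.74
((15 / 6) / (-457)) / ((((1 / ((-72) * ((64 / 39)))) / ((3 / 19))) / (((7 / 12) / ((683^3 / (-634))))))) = -4260480 / 35964602480573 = -0.00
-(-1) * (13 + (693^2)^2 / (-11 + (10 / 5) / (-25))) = -5765977546424 / 277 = -20815803416.69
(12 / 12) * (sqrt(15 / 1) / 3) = sqrt(15) / 3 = 1.29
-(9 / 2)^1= -9 / 2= -4.50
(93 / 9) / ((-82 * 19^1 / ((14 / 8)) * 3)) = -217 / 56088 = -0.00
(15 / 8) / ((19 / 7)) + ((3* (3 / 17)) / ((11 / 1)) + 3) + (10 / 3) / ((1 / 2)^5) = 110.41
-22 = -22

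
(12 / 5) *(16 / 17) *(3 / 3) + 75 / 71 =20007 / 6035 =3.32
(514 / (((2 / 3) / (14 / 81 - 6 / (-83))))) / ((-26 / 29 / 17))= -104401624 / 29133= -3583.62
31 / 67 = 0.46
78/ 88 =39/ 44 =0.89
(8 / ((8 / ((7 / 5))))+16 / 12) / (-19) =-41 / 285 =-0.14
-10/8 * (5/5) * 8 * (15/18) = -25/3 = -8.33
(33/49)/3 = 11/49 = 0.22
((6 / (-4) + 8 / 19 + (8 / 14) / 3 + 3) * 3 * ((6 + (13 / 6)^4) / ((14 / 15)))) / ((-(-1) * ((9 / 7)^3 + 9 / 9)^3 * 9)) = 252118815774175 / 364019127681024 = 0.69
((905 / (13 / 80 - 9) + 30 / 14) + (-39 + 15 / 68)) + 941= 38554977 / 48076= 801.96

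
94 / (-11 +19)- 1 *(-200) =847 / 4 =211.75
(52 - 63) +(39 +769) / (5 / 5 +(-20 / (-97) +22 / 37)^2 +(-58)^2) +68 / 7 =-317318542193 / 303467913287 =-1.05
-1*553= -553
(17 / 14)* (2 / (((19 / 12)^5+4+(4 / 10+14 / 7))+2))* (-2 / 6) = -7050240 / 159820073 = -0.04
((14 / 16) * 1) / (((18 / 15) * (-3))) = -35 / 144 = -0.24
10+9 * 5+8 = 63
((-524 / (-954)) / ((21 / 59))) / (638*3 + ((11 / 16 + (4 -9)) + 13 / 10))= 1236640 / 1531388943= 0.00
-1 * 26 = -26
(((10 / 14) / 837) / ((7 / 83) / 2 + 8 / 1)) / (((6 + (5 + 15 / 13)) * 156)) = 83 / 1483006644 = 0.00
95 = 95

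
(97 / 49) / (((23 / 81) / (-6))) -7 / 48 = -41.98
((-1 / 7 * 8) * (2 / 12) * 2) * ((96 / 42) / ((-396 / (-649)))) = -1888 / 1323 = -1.43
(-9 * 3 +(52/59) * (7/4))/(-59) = 1502/3481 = 0.43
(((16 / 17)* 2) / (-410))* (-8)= 128 / 3485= 0.04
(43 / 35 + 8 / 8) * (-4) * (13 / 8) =-507 / 35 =-14.49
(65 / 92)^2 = 4225 / 8464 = 0.50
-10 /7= -1.43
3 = 3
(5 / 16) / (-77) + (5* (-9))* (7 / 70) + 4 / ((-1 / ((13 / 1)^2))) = -838381 / 1232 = -680.50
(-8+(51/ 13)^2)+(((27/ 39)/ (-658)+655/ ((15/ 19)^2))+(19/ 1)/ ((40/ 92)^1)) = 551451014/ 500409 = 1102.00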